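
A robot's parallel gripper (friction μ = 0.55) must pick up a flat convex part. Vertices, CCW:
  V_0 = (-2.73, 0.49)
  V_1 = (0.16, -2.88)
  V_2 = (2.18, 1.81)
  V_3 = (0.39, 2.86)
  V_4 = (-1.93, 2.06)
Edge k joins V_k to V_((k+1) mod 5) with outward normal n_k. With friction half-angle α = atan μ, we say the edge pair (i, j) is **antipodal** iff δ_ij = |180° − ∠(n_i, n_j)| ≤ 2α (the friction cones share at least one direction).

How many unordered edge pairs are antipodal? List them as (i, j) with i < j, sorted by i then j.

α = atan 0.55 = 28.81°;  2α = 57.62°
n_0 = (-0.7591, -0.6510)
n_1 = (+0.9184, -0.3956)
n_2 = (+0.5060, +0.8626)
n_3 = (-0.3260, +0.9454)
n_4 = (-0.8910, +0.4540)
  (0,1): δ = 63.92°  ·
  (0,2): δ = 18.99°  ✓
  (0,3): δ = 68.41°  ·
  (0,4): δ = 112.38°  ·
  (1,2): δ = 97.09°  ·
  (1,3): δ = 47.67°  ✓
  (1,4): δ = 3.70°  ✓
  (2,3): δ = 130.58°  ·
  (2,4): δ = 86.61°  ·
  (3,4): δ = 136.03°  ·
antipodal pairs: 3

count = 3; pairs: (0,2), (1,3), (1,4)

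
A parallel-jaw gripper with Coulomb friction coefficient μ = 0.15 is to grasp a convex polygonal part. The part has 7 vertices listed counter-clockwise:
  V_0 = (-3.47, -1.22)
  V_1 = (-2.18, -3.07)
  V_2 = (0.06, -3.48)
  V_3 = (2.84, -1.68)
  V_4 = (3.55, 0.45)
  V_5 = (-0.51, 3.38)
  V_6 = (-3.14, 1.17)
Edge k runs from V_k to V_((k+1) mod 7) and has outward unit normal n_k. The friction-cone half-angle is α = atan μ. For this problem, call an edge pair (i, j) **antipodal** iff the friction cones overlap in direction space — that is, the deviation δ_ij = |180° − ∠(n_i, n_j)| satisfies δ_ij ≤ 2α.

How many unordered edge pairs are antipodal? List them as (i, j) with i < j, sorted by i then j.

α = atan 0.15 = 8.53°;  2α = 17.06°
n_0 = (-0.8203, -0.5720)
n_1 = (-0.1800, -0.9837)
n_2 = (+0.5435, -0.8394)
n_3 = (+0.9487, -0.3162)
n_4 = (+0.5852, +0.8109)
n_5 = (-0.6433, +0.7656)
n_6 = (-0.9906, +0.1368)
  (0,1): δ = 135.26°  ·
  (0,2): δ = 91.97°  ·
  (0,3): δ = 53.32°  ·
  (0,4): δ = 19.30°  ·
  (0,5): δ = 95.15°  ·
  (0,6): δ = 137.25°  ·
  (1,2): δ = 136.71°  ·
  (1,3): δ = 98.06°  ·
  (1,4): δ = 25.44°  ·
  (1,5): δ = 50.41°  ·
  (1,6): δ = 92.51°  ·
  (2,3): δ = 141.36°  ·
  (2,4): δ = 68.74°  ·
  (2,5): δ = 7.12°  ✓
  (2,6): δ = 49.22°  ·
  (3,4): δ = 107.38°  ·
  (3,5): δ = 31.52°  ·
  (3,6): δ = 10.57°  ✓
  (4,5): δ = 104.14°  ·
  (4,6): δ = 62.04°  ·
  (5,6): δ = 137.90°  ·
antipodal pairs: 2

count = 2; pairs: (2,5), (3,6)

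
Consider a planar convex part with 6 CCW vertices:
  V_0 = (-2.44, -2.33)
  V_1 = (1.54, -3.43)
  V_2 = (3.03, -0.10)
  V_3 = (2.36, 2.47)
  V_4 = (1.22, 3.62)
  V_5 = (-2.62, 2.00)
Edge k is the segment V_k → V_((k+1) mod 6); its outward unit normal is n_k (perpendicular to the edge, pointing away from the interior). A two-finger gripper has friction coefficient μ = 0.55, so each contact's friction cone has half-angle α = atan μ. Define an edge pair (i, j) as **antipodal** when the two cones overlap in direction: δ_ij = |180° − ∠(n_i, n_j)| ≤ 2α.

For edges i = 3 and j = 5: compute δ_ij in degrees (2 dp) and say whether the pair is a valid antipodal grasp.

δ = 42.37°, valid

α = atan 0.55 = 28.81°;  2α = 57.62°
edge 3: e_3 = (-1.14, +1.15);  n_3 = (+0.7102, +0.7040)
edge 5: e_5 = (+0.18, -4.33);  n_5 = (-0.9991, -0.0415)
∠(n_3, n_5) = 137.63°
δ = |180° − 137.63°| = 42.37°
42.37° ≤ 2α = 57.62°  →  valid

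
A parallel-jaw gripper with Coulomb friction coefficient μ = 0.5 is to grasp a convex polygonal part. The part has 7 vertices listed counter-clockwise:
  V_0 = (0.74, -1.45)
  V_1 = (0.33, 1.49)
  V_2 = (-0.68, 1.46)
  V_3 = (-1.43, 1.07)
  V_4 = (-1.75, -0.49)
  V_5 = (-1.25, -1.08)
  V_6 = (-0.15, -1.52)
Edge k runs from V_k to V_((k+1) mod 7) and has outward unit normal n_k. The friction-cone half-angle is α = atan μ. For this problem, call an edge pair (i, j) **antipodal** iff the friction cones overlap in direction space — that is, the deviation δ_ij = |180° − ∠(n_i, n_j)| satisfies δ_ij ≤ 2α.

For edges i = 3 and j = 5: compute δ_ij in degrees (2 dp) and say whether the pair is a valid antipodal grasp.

α = atan 0.5 = 26.57°;  2α = 53.13°
edge 3: e_3 = (-0.32, -1.56);  n_3 = (-0.9796, +0.2009)
edge 5: e_5 = (+1.10, -0.44);  n_5 = (-0.3714, -0.9285)
∠(n_3, n_5) = 79.79°
δ = |180° − 79.79°| = 100.21°
100.21° > 2α = 53.13°  →  invalid

δ = 100.21°, invalid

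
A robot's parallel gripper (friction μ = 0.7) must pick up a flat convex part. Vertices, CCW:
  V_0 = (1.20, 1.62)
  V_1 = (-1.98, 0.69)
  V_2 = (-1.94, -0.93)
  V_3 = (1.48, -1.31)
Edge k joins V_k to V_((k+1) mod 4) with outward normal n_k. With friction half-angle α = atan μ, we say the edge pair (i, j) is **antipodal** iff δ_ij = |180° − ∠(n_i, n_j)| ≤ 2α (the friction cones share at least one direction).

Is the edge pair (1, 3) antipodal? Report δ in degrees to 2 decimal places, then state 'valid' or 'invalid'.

δ = 4.04°, valid

α = atan 0.7 = 34.99°;  2α = 69.98°
edge 1: e_1 = (+0.04, -1.62);  n_1 = (-0.9997, -0.0247)
edge 3: e_3 = (-0.28, +2.93);  n_3 = (+0.9955, +0.0951)
∠(n_1, n_3) = 175.96°
δ = |180° − 175.96°| = 4.04°
4.04° ≤ 2α = 69.98°  →  valid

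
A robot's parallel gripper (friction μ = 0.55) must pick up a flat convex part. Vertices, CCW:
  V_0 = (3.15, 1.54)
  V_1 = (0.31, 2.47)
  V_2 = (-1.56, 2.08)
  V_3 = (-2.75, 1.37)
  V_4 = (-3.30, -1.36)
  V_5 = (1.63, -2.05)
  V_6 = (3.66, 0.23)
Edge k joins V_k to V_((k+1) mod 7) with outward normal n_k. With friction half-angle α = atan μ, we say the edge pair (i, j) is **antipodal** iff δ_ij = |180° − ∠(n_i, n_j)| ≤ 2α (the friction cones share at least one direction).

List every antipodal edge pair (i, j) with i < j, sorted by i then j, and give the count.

α = atan 0.55 = 28.81°;  2α = 57.62°
n_0 = (+0.3112, +0.9503)
n_1 = (-0.2042, +0.9789)
n_2 = (-0.5124, +0.8588)
n_3 = (-0.9803, +0.1975)
n_4 = (-0.1386, -0.9903)
n_5 = (+0.7469, -0.6650)
n_6 = (+0.9319, +0.3628)
  (0,1): δ = 150.09°  ·
  (0,2): δ = 131.05°  ·
  (0,3): δ = 83.26°  ·
  (0,4): δ = 10.16°  ✓
  (0,5): δ = 66.45°  ·
  (0,6): δ = 129.40°  ·
  (1,2): δ = 160.96°  ·
  (1,3): δ = 113.17°  ·
  (1,4): δ = 19.75°  ✓
  (1,5): δ = 36.54°  ✓
  (1,6): δ = 99.49°  ·
  (2,3): δ = 132.21°  ·
  (2,4): δ = 38.79°  ✓
  (2,5): δ = 17.50°  ✓
  (2,6): δ = 80.45°  ·
  (3,4): δ = 86.58°  ·
  (3,5): δ = 30.29°  ✓
  (3,6): δ = 32.66°  ✓
  (4,5): δ = 123.71°  ·
  (4,6): δ = 60.76°  ·
  (5,6): δ = 117.05°  ·
antipodal pairs: 7

count = 7; pairs: (0,4), (1,4), (1,5), (2,4), (2,5), (3,5), (3,6)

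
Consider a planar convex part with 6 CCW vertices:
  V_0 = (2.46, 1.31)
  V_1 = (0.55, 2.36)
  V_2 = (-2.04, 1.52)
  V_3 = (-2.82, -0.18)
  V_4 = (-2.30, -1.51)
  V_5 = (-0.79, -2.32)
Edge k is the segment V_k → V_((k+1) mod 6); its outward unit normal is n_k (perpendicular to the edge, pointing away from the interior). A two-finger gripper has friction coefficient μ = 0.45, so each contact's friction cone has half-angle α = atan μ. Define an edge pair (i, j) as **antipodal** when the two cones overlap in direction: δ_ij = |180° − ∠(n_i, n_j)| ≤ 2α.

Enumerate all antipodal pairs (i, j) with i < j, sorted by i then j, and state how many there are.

α = atan 0.45 = 24.23°;  2α = 48.46°
n_0 = (+0.4817, +0.8763)
n_1 = (-0.3085, +0.9512)
n_2 = (-0.9089, +0.4170)
n_3 = (-0.9313, -0.3641)
n_4 = (-0.4727, -0.8812)
n_5 = (+0.7450, -0.6670)
  (0,1): δ = 133.23°  ·
  (0,2): δ = 85.85°  ·
  (0,3): δ = 39.85°  ✓
  (0,4): δ = 0.59°  ✓
  (0,5): δ = 76.96°  ·
  (1,2): δ = 132.62°  ·
  (1,3): δ = 86.61°  ·
  (1,4): δ = 46.18°  ✓
  (1,5): δ = 30.19°  ✓
  (2,3): δ = 134.00°  ·
  (2,4): δ = 93.56°  ·
  (2,5): δ = 17.19°  ✓
  (3,4): δ = 139.56°  ·
  (3,5): δ = 63.19°  ·
  (4,5): δ = 103.63°  ·
antipodal pairs: 5

count = 5; pairs: (0,3), (0,4), (1,4), (1,5), (2,5)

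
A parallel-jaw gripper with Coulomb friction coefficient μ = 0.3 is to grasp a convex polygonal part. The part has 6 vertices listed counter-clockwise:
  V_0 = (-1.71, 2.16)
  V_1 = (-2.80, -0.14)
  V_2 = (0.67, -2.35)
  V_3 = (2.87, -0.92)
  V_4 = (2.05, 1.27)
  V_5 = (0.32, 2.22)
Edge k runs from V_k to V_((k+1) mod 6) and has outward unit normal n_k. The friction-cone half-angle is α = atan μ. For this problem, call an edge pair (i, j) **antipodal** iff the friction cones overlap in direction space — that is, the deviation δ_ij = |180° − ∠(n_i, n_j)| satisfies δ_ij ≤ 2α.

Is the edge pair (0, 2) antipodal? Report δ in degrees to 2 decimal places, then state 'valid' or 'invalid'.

δ = 31.62°, valid

α = atan 0.3 = 16.70°;  2α = 33.40°
edge 0: e_0 = (-1.09, -2.30);  n_0 = (-0.9037, +0.4283)
edge 2: e_2 = (+2.20, +1.43);  n_2 = (+0.5450, -0.8384)
∠(n_0, n_2) = 148.38°
δ = |180° − 148.38°| = 31.62°
31.62° ≤ 2α = 33.40°  →  valid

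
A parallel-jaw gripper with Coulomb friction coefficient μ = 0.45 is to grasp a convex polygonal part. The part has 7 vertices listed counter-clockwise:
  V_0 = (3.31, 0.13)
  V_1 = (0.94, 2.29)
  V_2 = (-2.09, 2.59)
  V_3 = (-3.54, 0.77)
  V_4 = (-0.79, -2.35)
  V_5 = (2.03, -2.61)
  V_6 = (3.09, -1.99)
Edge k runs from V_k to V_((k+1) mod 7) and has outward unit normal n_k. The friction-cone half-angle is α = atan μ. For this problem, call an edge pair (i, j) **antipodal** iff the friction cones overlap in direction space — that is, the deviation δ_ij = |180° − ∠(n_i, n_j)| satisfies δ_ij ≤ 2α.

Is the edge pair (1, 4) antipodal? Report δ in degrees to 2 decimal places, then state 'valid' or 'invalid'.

α = atan 0.45 = 24.23°;  2α = 48.46°
edge 1: e_1 = (-3.03, +0.30);  n_1 = (+0.0985, +0.9951)
edge 4: e_4 = (+2.82, -0.26);  n_4 = (-0.0918, -0.9958)
∠(n_1, n_4) = 179.61°
δ = |180° − 179.61°| = 0.39°
0.39° ≤ 2α = 48.46°  →  valid

δ = 0.39°, valid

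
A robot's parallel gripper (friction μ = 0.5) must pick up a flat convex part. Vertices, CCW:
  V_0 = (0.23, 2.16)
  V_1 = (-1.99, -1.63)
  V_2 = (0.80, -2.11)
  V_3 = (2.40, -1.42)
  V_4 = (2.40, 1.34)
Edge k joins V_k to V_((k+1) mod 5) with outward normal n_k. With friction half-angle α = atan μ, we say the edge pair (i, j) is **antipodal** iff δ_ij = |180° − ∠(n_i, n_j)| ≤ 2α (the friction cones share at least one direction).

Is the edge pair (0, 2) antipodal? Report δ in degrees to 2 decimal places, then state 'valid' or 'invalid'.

δ = 36.31°, valid

α = atan 0.5 = 26.57°;  2α = 53.13°
edge 0: e_0 = (-2.22, -3.79);  n_0 = (-0.8629, +0.5054)
edge 2: e_2 = (+1.60, +0.69);  n_2 = (+0.3960, -0.9183)
∠(n_0, n_2) = 143.69°
δ = |180° − 143.69°| = 36.31°
36.31° ≤ 2α = 53.13°  →  valid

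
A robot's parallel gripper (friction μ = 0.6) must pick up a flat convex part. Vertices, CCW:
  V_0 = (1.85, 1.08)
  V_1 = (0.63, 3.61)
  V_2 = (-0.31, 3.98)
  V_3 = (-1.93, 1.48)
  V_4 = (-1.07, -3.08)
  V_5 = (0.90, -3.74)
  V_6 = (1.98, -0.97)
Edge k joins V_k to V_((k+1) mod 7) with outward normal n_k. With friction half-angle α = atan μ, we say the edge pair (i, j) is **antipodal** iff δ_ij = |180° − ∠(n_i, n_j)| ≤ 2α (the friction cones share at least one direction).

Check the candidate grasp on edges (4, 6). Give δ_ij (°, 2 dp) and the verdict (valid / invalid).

δ = 67.85°, invalid

α = atan 0.6 = 30.96°;  2α = 61.93°
edge 4: e_4 = (+1.97, -0.66);  n_4 = (-0.3177, -0.9482)
edge 6: e_6 = (-0.13, +2.05);  n_6 = (+0.9980, +0.0633)
∠(n_4, n_6) = 112.15°
δ = |180° − 112.15°| = 67.85°
67.85° > 2α = 61.93°  →  invalid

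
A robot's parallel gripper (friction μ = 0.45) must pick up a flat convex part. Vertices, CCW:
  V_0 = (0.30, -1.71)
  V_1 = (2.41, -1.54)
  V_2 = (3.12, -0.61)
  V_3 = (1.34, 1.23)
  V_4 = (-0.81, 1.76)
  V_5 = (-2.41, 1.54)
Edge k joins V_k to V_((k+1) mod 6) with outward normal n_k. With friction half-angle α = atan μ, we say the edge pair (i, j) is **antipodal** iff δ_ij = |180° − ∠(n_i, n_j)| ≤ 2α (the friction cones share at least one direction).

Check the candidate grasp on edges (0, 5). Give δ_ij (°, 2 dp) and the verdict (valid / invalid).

α = atan 0.45 = 24.23°;  2α = 48.46°
edge 0: e_0 = (+2.11, +0.17);  n_0 = (+0.0803, -0.9968)
edge 5: e_5 = (+2.71, -3.25);  n_5 = (-0.7680, -0.6404)
∠(n_0, n_5) = 54.78°
δ = |180° − 54.78°| = 125.22°
125.22° > 2α = 48.46°  →  invalid

δ = 125.22°, invalid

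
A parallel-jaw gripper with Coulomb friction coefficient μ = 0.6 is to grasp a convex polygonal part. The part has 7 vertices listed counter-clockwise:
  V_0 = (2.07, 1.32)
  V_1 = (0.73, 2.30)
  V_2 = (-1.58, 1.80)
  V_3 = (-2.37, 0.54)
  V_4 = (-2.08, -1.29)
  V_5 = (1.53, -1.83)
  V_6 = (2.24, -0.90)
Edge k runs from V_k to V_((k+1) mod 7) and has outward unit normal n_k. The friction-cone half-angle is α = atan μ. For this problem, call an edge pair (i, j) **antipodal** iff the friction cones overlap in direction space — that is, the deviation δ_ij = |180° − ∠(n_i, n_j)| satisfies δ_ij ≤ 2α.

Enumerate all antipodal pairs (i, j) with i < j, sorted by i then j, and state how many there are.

α = atan 0.6 = 30.96°;  2α = 61.93°
n_0 = (+0.5903, +0.8072)
n_1 = (-0.2116, +0.9774)
n_2 = (-0.8472, +0.5312)
n_3 = (-0.9877, -0.1565)
n_4 = (-0.1479, -0.9890)
n_5 = (+0.7948, -0.6068)
n_6 = (+0.9971, +0.0764)
  (0,1): δ = 131.61°  ·
  (0,2): δ = 85.91°  ·
  (0,3): δ = 44.82°  ✓
  (0,4): δ = 27.67°  ✓
  (0,5): δ = 88.82°  ·
  (0,6): δ = 130.56°  ·
  (1,2): δ = 134.30°  ·
  (1,3): δ = 93.21°  ·
  (1,4): δ = 20.72°  ✓
  (1,5): δ = 40.43°  ✓
  (1,6): δ = 82.17°  ·
  (2,3): δ = 138.91°  ·
  (2,4): δ = 66.42°  ·
  (2,5): δ = 5.27°  ✓
  (2,6): δ = 36.47°  ✓
  (3,4): δ = 107.51°  ·
  (3,5): δ = 46.36°  ✓
  (3,6): δ = 4.63°  ✓
  (4,5): δ = 118.85°  ·
  (4,6): δ = 77.11°  ·
  (5,6): δ = 138.26°  ·
antipodal pairs: 8

count = 8; pairs: (0,3), (0,4), (1,4), (1,5), (2,5), (2,6), (3,5), (3,6)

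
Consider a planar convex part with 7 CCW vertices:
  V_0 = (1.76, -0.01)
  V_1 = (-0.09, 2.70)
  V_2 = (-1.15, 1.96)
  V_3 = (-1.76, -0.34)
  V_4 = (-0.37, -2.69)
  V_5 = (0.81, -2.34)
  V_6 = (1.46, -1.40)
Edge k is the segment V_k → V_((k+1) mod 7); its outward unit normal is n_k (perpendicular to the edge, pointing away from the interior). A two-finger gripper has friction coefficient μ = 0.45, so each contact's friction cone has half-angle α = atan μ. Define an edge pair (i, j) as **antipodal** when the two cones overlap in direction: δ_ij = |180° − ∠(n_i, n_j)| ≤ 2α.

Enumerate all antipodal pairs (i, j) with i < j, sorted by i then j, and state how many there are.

α = atan 0.45 = 24.23°;  2α = 48.46°
n_0 = (+0.8259, +0.5638)
n_1 = (-0.5724, +0.8200)
n_2 = (-0.9666, +0.2564)
n_3 = (-0.8607, -0.5091)
n_4 = (+0.2844, -0.9587)
n_5 = (+0.8225, -0.5688)
n_6 = (+0.9775, -0.2110)
  (0,1): δ = 89.40°  ·
  (0,2): δ = 49.17°  ·
  (0,3): δ = 3.72°  ✓
  (0,4): δ = 72.20°  ·
  (0,5): δ = 111.02°  ·
  (0,6): δ = 133.50°  ·
  (1,2): δ = 139.77°  ·
  (1,3): δ = 94.32°  ·
  (1,4): δ = 18.40°  ✓
  (1,5): δ = 20.42°  ✓
  (1,6): δ = 42.90°  ✓
  (2,3): δ = 134.54°  ·
  (2,4): δ = 58.63°  ·
  (2,5): δ = 19.81°  ✓
  (2,6): δ = 2.67°  ✓
  (3,4): δ = 104.08°  ·
  (3,5): δ = 65.27°  ·
  (3,6): δ = 42.78°  ✓
  (4,5): δ = 141.18°  ·
  (4,6): δ = 118.70°  ·
  (5,6): δ = 157.52°  ·
antipodal pairs: 7

count = 7; pairs: (0,3), (1,4), (1,5), (1,6), (2,5), (2,6), (3,6)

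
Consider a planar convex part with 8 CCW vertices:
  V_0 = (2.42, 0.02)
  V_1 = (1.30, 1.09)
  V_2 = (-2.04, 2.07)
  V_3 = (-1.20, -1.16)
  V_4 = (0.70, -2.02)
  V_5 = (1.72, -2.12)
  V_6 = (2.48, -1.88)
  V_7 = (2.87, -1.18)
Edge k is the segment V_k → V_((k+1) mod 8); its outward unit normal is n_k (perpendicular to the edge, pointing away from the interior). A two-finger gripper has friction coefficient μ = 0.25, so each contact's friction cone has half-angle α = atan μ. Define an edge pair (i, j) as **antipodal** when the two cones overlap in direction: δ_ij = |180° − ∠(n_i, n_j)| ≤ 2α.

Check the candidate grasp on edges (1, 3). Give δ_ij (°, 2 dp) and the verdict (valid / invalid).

δ = 8.00°, valid

α = atan 0.25 = 14.04°;  2α = 28.07°
edge 1: e_1 = (-3.34, +0.98);  n_1 = (+0.2815, +0.9595)
edge 3: e_3 = (+1.90, -0.86);  n_3 = (-0.4124, -0.9110)
∠(n_1, n_3) = 172.00°
δ = |180° − 172.00°| = 8.00°
8.00° ≤ 2α = 28.07°  →  valid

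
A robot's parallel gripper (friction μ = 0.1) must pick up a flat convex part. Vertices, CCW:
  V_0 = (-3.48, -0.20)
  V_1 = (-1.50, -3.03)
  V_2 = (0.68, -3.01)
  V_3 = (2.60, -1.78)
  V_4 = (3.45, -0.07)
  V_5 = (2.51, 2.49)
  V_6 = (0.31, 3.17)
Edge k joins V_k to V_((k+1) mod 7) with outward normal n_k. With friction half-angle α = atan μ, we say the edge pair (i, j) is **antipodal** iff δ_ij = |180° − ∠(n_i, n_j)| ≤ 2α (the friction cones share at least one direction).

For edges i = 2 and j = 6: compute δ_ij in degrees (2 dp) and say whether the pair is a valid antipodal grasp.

δ = 9.00°, valid

α = atan 0.1 = 5.71°;  2α = 11.42°
edge 2: e_2 = (+1.92, +1.23);  n_2 = (+0.5394, -0.8420)
edge 6: e_6 = (-3.79, -3.37);  n_6 = (-0.6645, +0.7473)
∠(n_2, n_6) = 171.00°
δ = |180° − 171.00°| = 9.00°
9.00° ≤ 2α = 11.42°  →  valid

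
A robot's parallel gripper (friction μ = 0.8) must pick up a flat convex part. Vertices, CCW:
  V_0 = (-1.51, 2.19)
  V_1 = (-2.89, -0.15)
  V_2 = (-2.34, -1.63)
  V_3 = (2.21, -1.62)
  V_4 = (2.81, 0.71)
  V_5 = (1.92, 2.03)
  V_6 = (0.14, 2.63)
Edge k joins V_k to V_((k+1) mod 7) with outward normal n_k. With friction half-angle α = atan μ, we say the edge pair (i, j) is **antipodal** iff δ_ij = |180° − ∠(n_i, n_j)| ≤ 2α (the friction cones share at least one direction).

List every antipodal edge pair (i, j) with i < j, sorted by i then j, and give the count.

α = atan 0.8 = 38.66°;  2α = 77.32°
n_0 = (-0.8614, +0.5080)
n_1 = (-0.9374, -0.3483)
n_2 = (+0.0022, -1.0000)
n_3 = (+0.9684, -0.2494)
n_4 = (+0.8291, +0.5590)
n_5 = (+0.3194, +0.9476)
n_6 = (-0.2577, +0.9662)
  (0,1): δ = 129.08°  ·
  (0,2): δ = 59.34°  ✓
  (0,3): δ = 16.09°  ✓
  (0,4): δ = 64.52°  ✓
  (0,5): δ = 101.90°  ·
  (0,6): δ = 135.46°  ·
  (1,2): δ = 110.26°  ·
  (1,3): δ = 34.83°  ✓
  (1,4): δ = 13.60°  ✓
  (1,5): δ = 50.99°  ✓
  (1,6): δ = 84.55°  ·
  (2,3): δ = 104.57°  ·
  (2,4): δ = 56.14°  ✓
  (2,5): δ = 18.75°  ✓
  (2,6): δ = 14.81°  ✓
  (3,4): δ = 131.57°  ·
  (3,5): δ = 94.19°  ·
  (3,6): δ = 60.63°  ✓
  (4,5): δ = 142.62°  ·
  (4,6): δ = 109.06°  ·
  (5,6): δ = 146.44°  ·
antipodal pairs: 10

count = 10; pairs: (0,2), (0,3), (0,4), (1,3), (1,4), (1,5), (2,4), (2,5), (2,6), (3,6)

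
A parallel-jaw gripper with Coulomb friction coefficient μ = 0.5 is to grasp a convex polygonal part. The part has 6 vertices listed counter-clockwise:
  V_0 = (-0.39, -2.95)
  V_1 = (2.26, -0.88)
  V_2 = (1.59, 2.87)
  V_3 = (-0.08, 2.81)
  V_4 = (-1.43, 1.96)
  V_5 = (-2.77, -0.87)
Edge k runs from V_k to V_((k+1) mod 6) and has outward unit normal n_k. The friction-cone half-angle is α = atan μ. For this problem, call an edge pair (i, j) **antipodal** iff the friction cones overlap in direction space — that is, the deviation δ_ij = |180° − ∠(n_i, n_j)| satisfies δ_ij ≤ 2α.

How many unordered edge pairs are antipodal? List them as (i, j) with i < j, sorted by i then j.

α = atan 0.5 = 26.57°;  2α = 53.13°
n_0 = (+0.6156, -0.7881)
n_1 = (+0.9844, +0.1759)
n_2 = (-0.0359, +0.9994)
n_3 = (-0.5328, +0.8462)
n_4 = (-0.9038, +0.4279)
n_5 = (-0.6581, -0.7530)
  (0,1): δ = 117.86°  ·
  (0,2): δ = 35.94°  ✓
  (0,3): δ = 5.80°  ✓
  (0,4): δ = 26.67°  ✓
  (0,5): δ = 100.85°  ·
  (1,2): δ = 98.07°  ·
  (1,3): δ = 67.93°  ·
  (1,4): δ = 35.47°  ✓
  (1,5): δ = 38.72°  ✓
  (2,3): δ = 149.86°  ·
  (2,4): δ = 117.40°  ·
  (2,5): δ = 43.21°  ✓
  (3,4): δ = 147.53°  ·
  (3,5): δ = 73.35°  ·
  (4,5): δ = 105.81°  ·
antipodal pairs: 6

count = 6; pairs: (0,2), (0,3), (0,4), (1,4), (1,5), (2,5)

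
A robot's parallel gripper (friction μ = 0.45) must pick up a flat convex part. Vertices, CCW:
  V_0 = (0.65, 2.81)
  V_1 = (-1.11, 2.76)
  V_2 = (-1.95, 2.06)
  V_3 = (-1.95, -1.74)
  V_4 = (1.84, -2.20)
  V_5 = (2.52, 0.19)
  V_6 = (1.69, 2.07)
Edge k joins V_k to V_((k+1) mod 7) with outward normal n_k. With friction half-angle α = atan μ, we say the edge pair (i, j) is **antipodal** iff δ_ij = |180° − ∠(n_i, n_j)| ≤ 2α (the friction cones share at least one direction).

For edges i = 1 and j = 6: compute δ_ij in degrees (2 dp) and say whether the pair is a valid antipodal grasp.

α = atan 0.45 = 24.23°;  2α = 48.46°
edge 1: e_1 = (-0.84, -0.70);  n_1 = (-0.6402, +0.7682)
edge 6: e_6 = (-1.04, +0.74);  n_6 = (+0.5798, +0.8148)
∠(n_1, n_6) = 75.24°
δ = |180° − 75.24°| = 104.76°
104.76° > 2α = 48.46°  →  invalid

δ = 104.76°, invalid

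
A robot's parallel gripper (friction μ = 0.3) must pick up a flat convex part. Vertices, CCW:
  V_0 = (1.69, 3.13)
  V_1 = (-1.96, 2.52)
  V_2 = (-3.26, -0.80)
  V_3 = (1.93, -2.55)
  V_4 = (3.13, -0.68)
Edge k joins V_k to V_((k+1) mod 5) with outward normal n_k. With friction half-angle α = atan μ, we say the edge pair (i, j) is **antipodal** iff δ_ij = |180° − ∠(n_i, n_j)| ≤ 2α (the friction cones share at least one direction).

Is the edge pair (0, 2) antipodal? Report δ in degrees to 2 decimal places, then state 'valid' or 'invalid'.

α = atan 0.3 = 16.70°;  2α = 33.40°
edge 0: e_0 = (-3.65, -0.61);  n_0 = (-0.1648, +0.9863)
edge 2: e_2 = (+5.19, -1.75);  n_2 = (-0.3195, -0.9476)
∠(n_0, n_2) = 151.88°
δ = |180° − 151.88°| = 28.12°
28.12° ≤ 2α = 33.40°  →  valid

δ = 28.12°, valid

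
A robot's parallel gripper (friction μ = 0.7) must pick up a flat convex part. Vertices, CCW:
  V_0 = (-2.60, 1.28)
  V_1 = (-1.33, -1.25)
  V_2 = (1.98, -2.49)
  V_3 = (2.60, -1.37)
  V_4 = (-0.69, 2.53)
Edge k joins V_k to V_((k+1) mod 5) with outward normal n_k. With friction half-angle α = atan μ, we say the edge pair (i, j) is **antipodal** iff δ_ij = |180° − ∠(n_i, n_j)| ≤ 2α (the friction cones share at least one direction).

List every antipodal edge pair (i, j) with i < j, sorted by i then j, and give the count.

count = 5; pairs: (0,2), (0,3), (1,3), (1,4), (2,4)

α = atan 0.7 = 34.99°;  2α = 69.98°
n_0 = (-0.8937, -0.4486)
n_1 = (-0.3508, -0.9364)
n_2 = (+0.8749, -0.4843)
n_3 = (+0.7644, +0.6448)
n_4 = (-0.5476, +0.8367)
  (0,1): δ = 137.19°  ·
  (0,2): δ = 55.62°  ✓
  (0,3): δ = 13.50°  ✓
  (0,4): δ = 96.55°  ·
  (1,2): δ = 98.43°  ·
  (1,3): δ = 29.31°  ✓
  (1,4): δ = 53.74°  ✓
  (2,3): δ = 110.88°  ·
  (2,4): δ = 27.83°  ✓
  (3,4): δ = 96.95°  ·
antipodal pairs: 5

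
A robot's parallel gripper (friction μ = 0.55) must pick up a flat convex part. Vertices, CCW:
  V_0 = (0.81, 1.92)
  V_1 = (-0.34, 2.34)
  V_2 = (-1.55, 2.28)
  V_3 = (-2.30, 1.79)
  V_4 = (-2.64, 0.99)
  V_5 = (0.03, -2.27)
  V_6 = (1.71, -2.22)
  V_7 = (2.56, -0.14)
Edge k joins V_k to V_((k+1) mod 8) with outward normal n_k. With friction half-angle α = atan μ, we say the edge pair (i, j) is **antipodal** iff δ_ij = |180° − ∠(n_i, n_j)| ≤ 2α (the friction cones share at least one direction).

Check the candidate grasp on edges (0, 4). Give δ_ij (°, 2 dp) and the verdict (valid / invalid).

δ = 30.62°, valid

α = atan 0.55 = 28.81°;  2α = 57.62°
edge 0: e_0 = (-1.15, +0.42);  n_0 = (+0.3431, +0.9393)
edge 4: e_4 = (+2.67, -3.26);  n_4 = (-0.7736, -0.6336)
∠(n_0, n_4) = 149.38°
δ = |180° − 149.38°| = 30.62°
30.62° ≤ 2α = 57.62°  →  valid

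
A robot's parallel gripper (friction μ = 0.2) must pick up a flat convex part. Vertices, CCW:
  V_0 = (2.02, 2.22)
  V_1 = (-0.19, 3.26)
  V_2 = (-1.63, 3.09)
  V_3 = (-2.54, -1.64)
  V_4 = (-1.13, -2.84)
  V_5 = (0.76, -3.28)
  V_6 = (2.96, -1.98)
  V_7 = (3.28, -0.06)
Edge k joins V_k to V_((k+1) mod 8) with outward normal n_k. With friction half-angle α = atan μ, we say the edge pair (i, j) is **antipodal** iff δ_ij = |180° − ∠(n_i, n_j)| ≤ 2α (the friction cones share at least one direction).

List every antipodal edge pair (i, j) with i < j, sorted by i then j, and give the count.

α = atan 0.2 = 11.31°;  2α = 22.62°
n_0 = (+0.4258, +0.9048)
n_1 = (-0.1172, +0.9931)
n_2 = (-0.9820, +0.1889)
n_3 = (-0.6481, -0.7615)
n_4 = (-0.2267, -0.9740)
n_5 = (+0.5087, -0.8609)
n_6 = (+0.9864, -0.1644)
n_7 = (+0.8752, +0.4837)
  (0,1): δ = 148.07°  ·
  (0,2): δ = 75.69°  ·
  (0,3): δ = 15.20°  ✓
  (0,4): δ = 12.10°  ✓
  (0,5): δ = 55.78°  ·
  (0,6): δ = 105.74°  ·
  (0,7): δ = 144.13°  ·
  (1,2): δ = 107.62°  ·
  (1,3): δ = 47.13°  ·
  (1,4): δ = 19.84°  ✓
  (1,5): δ = 23.85°  ·
  (1,6): δ = 73.80°  ·
  (1,7): δ = 112.19°  ·
  (2,3): δ = 119.51°  ·
  (2,4): δ = 92.22°  ·
  (2,5): δ = 48.53°  ·
  (2,6): δ = 1.43°  ✓
  (2,7): δ = 39.82°  ·
  (3,4): δ = 152.71°  ·
  (3,5): δ = 109.02°  ·
  (3,6): δ = 59.06°  ·
  (3,7): δ = 20.67°  ✓
  (4,5): δ = 136.32°  ·
  (4,6): δ = 86.36°  ·
  (4,7): δ = 47.97°  ·
  (5,6): δ = 130.04°  ·
  (5,7): δ = 91.65°  ·
  (6,7): δ = 141.61°  ·
antipodal pairs: 5

count = 5; pairs: (0,3), (0,4), (1,4), (2,6), (3,7)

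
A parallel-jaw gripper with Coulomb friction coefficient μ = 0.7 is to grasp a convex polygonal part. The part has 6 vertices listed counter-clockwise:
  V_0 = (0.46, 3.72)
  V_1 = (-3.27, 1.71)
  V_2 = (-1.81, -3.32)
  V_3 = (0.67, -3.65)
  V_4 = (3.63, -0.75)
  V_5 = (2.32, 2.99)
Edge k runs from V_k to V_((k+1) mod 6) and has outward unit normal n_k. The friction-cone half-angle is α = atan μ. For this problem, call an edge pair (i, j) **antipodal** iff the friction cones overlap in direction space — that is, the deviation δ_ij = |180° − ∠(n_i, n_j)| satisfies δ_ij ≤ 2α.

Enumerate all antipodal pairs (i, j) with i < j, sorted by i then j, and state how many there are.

α = atan 0.7 = 34.99°;  2α = 69.98°
n_0 = (-0.4744, +0.8803)
n_1 = (-0.9604, -0.2788)
n_2 = (-0.1319, -0.9913)
n_3 = (+0.6998, -0.7143)
n_4 = (+0.9438, +0.3306)
n_5 = (+0.3653, +0.9309)
  (0,1): δ = 102.13°  ·
  (0,2): δ = 35.90°  ✓
  (0,3): δ = 16.09°  ✓
  (0,4): δ = 80.98°  ·
  (0,5): δ = 130.25°  ·
  (1,2): δ = 113.77°  ·
  (1,3): δ = 61.77°  ✓
  (1,4): δ = 3.12°  ✓
  (1,5): δ = 52.39°  ✓
  (2,3): δ = 128.01°  ·
  (2,4): δ = 63.12°  ✓
  (2,5): δ = 13.85°  ✓
  (3,4): δ = 115.11°  ·
  (3,5): δ = 65.84°  ✓
  (4,5): δ = 130.73°  ·
antipodal pairs: 8

count = 8; pairs: (0,2), (0,3), (1,3), (1,4), (1,5), (2,4), (2,5), (3,5)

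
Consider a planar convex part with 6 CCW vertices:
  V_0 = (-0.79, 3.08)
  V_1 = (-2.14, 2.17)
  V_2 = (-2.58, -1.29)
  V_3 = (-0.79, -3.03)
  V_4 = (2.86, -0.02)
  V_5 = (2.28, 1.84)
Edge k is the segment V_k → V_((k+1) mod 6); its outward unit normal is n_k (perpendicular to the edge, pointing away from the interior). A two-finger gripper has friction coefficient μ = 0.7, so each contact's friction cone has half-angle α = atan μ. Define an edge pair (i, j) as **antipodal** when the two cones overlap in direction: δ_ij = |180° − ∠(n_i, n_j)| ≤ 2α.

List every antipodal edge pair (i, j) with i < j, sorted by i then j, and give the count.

count = 6; pairs: (0,3), (1,3), (1,4), (2,4), (2,5), (3,5)

α = atan 0.7 = 34.99°;  2α = 69.98°
n_0 = (-0.5589, +0.8292)
n_1 = (-0.9920, +0.1262)
n_2 = (-0.6970, -0.7171)
n_3 = (+0.6362, -0.7715)
n_4 = (+0.9547, +0.2977)
n_5 = (+0.3745, +0.9272)
  (0,1): δ = 131.23°  ·
  (0,2): δ = 78.17°  ·
  (0,3): δ = 5.53°  ✓
  (0,4): δ = 73.34°  ·
  (0,5): δ = 124.02°  ·
  (1,2): δ = 126.94°  ·
  (1,3): δ = 43.24°  ✓
  (1,4): δ = 24.57°  ✓
  (1,5): δ = 75.25°  ·
  (2,3): δ = 96.30°  ·
  (2,4): δ = 28.49°  ✓
  (2,5): δ = 22.19°  ✓
  (3,4): δ = 112.19°  ·
  (3,5): δ = 61.51°  ✓
  (4,5): δ = 129.31°  ·
antipodal pairs: 6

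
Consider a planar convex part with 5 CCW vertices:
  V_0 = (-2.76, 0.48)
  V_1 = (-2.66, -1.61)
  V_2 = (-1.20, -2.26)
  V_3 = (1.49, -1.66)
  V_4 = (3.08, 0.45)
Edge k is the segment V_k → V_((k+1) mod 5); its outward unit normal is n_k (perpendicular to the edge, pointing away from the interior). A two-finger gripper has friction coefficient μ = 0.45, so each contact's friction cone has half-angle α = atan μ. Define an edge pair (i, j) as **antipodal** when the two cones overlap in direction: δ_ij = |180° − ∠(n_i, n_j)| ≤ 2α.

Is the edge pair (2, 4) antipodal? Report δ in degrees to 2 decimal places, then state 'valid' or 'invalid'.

δ = 12.87°, valid

α = atan 0.45 = 24.23°;  2α = 48.46°
edge 2: e_2 = (+2.69, +0.60);  n_2 = (+0.2177, -0.9760)
edge 4: e_4 = (-5.84, +0.03);  n_4 = (+0.0051, +1.0000)
∠(n_2, n_4) = 167.13°
δ = |180° − 167.13°| = 12.87°
12.87° ≤ 2α = 48.46°  →  valid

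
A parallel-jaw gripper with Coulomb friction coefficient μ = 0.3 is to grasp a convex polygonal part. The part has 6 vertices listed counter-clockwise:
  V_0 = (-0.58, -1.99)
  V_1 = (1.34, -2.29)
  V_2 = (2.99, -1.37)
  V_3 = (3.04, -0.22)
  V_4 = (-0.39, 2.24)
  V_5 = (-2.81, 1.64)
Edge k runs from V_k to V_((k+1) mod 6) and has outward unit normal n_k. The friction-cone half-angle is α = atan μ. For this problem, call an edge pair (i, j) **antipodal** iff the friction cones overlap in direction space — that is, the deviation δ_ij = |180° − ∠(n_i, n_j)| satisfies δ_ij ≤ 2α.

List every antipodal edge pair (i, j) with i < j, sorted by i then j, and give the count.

α = atan 0.3 = 16.70°;  2α = 33.40°
n_0 = (-0.1544, -0.9880)
n_1 = (+0.4870, -0.8734)
n_2 = (+0.9991, -0.0434)
n_3 = (+0.5828, +0.8126)
n_4 = (-0.2406, +0.9706)
n_5 = (-0.8521, -0.5234)
  (0,1): δ = 141.98°  ·
  (0,2): δ = 83.61°  ·
  (0,3): δ = 26.77°  ✓
  (0,4): δ = 22.81°  ✓
  (0,5): δ = 130.44°  ·
  (1,2): δ = 121.63°  ·
  (1,3): δ = 64.79°  ·
  (1,4): δ = 15.22°  ✓
  (1,5): δ = 92.42°  ·
  (2,3): δ = 123.16°  ·
  (2,4): δ = 73.59°  ·
  (2,5): δ = 34.05°  ·
  (3,4): δ = 130.43°  ·
  (3,5): δ = 22.79°  ✓
  (4,5): δ = 72.36°  ·
antipodal pairs: 4

count = 4; pairs: (0,3), (0,4), (1,4), (3,5)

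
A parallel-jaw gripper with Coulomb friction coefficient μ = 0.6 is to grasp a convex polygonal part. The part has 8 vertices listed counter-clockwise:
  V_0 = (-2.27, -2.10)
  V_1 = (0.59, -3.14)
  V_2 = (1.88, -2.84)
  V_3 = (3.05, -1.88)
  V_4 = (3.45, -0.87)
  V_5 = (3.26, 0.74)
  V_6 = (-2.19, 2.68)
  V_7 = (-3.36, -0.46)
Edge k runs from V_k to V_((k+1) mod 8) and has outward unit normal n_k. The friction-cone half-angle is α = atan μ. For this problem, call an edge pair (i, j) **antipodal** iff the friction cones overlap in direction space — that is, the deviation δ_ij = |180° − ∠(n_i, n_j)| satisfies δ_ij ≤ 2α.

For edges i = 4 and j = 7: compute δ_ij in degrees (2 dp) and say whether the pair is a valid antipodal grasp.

α = atan 0.6 = 30.96°;  2α = 61.93°
edge 4: e_4 = (-0.19, +1.61);  n_4 = (+0.9931, +0.1172)
edge 7: e_7 = (+1.09, -1.64);  n_7 = (-0.8328, -0.5535)
∠(n_4, n_7) = 153.12°
δ = |180° − 153.12°| = 26.88°
26.88° ≤ 2α = 61.93°  →  valid

δ = 26.88°, valid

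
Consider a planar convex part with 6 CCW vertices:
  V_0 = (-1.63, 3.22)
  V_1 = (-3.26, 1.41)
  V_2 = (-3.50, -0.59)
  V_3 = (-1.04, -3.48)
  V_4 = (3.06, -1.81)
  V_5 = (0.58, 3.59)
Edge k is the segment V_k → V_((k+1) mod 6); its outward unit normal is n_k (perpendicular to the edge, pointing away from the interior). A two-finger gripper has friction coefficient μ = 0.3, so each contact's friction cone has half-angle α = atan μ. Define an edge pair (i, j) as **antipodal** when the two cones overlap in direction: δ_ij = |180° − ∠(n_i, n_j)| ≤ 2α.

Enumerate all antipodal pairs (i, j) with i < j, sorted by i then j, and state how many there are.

α = atan 0.3 = 16.70°;  2α = 33.40°
n_0 = (-0.7431, +0.6692)
n_1 = (-0.9929, +0.1191)
n_2 = (-0.7615, -0.6482)
n_3 = (+0.3772, -0.9261)
n_4 = (+0.9087, +0.4173)
n_5 = (-0.1651, +0.9863)
  (0,1): δ = 144.84°  ·
  (0,2): δ = 97.59°  ·
  (0,3): δ = 25.83°  ✓
  (0,4): δ = 66.67°  ·
  (0,5): δ = 141.51°  ·
  (1,2): δ = 132.75°  ·
  (1,3): δ = 61.00°  ·
  (1,4): δ = 31.51°  ✓
  (1,5): δ = 106.35°  ·
  (2,3): δ = 108.24°  ·
  (2,4): δ = 15.74°  ✓
  (2,5): δ = 59.10°  ·
  (3,4): δ = 87.49°  ·
  (3,5): δ = 12.66°  ✓
  (4,5): δ = 105.16°  ·
antipodal pairs: 4

count = 4; pairs: (0,3), (1,4), (2,4), (3,5)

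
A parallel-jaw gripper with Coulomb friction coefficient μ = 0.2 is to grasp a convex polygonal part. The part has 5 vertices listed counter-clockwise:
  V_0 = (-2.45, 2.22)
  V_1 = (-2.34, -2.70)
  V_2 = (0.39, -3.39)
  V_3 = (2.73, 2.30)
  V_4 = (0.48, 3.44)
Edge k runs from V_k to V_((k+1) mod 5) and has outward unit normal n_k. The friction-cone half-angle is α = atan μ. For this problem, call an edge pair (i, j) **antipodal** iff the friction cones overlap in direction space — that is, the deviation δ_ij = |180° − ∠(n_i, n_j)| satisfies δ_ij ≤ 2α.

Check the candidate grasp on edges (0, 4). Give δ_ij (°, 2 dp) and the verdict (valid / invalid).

δ = 111.33°, invalid

α = atan 0.2 = 11.31°;  2α = 22.62°
edge 0: e_0 = (+0.11, -4.92);  n_0 = (-0.9998, -0.0224)
edge 4: e_4 = (-2.93, -1.22);  n_4 = (-0.3844, +0.9232)
∠(n_0, n_4) = 68.67°
δ = |180° − 68.67°| = 111.33°
111.33° > 2α = 22.62°  →  invalid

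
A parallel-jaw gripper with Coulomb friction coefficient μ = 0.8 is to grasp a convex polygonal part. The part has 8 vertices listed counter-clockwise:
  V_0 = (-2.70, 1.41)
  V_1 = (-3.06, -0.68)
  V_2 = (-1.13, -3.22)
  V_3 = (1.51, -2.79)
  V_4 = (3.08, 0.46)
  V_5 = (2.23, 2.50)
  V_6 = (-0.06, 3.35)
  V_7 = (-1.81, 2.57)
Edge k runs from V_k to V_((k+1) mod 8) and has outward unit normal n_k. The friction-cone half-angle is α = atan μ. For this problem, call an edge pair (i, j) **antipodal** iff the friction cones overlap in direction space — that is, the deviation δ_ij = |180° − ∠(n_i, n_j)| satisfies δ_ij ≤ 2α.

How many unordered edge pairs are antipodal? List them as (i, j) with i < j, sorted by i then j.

count = 14; pairs: (0,2), (0,3), (0,4), (1,3), (1,4), (1,5), (1,6), (2,4), (2,5), (2,6), (2,7), (3,6), (3,7), (4,7)

α = atan 0.8 = 38.66°;  2α = 77.32°
n_0 = (-0.9855, +0.1697)
n_1 = (-0.7962, -0.6050)
n_2 = (+0.1608, -0.9870)
n_3 = (+0.9004, -0.4350)
n_4 = (+0.9231, +0.3846)
n_5 = (+0.3480, +0.9375)
n_6 = (-0.4071, +0.9134)
n_7 = (-0.7934, +0.6087)
  (0,1): δ = 133.00°  ·
  (0,2): δ = 70.98°  ✓
  (0,3): δ = 16.01°  ✓
  (0,4): δ = 32.39°  ✓
  (0,5): δ = 79.41°  ·
  (0,6): δ = 123.80°  ·
  (0,7): δ = 152.28°  ·
  (1,2): δ = 117.98°  ·
  (1,3): δ = 63.01°  ✓
  (1,4): δ = 14.61°  ✓
  (1,5): δ = 32.41°  ✓
  (1,6): δ = 76.79°  ✓
  (1,7): δ = 105.27°  ·
  (2,3): δ = 125.04°  ·
  (2,4): δ = 76.63°  ✓
  (2,5): δ = 29.61°  ✓
  (2,6): δ = 14.77°  ✓
  (2,7): δ = 43.25°  ✓
  (3,4): δ = 131.60°  ·
  (3,5): δ = 84.58°  ·
  (3,6): δ = 40.19°  ✓
  (3,7): δ = 11.71°  ✓
  (4,5): δ = 132.98°  ·
  (4,6): δ = 88.60°  ·
  (4,7): δ = 60.12°  ✓
  (5,6): δ = 135.61°  ·
  (5,7): δ = 107.13°  ·
  (6,7): δ = 151.52°  ·
antipodal pairs: 14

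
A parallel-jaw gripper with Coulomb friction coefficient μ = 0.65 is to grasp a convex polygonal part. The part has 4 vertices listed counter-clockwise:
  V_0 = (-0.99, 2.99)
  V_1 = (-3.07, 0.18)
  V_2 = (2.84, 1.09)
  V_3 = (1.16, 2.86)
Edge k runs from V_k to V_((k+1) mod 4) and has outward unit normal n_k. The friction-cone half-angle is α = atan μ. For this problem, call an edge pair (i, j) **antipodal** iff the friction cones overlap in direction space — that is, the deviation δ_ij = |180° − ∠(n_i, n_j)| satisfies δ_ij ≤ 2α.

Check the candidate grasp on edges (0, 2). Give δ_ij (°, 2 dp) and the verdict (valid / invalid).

δ = 80.02°, invalid

α = atan 0.65 = 33.02°;  2α = 66.05°
edge 0: e_0 = (-2.08, -2.81);  n_0 = (-0.8038, +0.5950)
edge 2: e_2 = (-1.68, +1.77);  n_2 = (+0.7253, +0.6884)
∠(n_0, n_2) = 99.98°
δ = |180° − 99.98°| = 80.02°
80.02° > 2α = 66.05°  →  invalid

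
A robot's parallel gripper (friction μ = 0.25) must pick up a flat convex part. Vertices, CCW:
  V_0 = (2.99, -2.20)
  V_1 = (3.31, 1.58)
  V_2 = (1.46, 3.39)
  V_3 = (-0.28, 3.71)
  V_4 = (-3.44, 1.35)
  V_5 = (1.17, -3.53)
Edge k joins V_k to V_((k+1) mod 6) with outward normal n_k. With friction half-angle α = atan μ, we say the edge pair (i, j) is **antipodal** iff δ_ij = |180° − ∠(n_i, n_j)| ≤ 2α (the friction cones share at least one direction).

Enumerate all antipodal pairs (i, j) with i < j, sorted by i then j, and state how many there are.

count = 2; pairs: (1,4), (3,5)

α = atan 0.25 = 14.04°;  2α = 28.07°
n_0 = (+0.9964, -0.0844)
n_1 = (+0.6993, +0.7148)
n_2 = (+0.1809, +0.9835)
n_3 = (-0.5984, +0.8012)
n_4 = (-0.7269, -0.6867)
n_5 = (+0.5900, -0.8074)
  (0,1): δ = 129.53°  ·
  (0,2): δ = 95.58°  ·
  (0,3): δ = 48.41°  ·
  (0,4): δ = 48.21°  ·
  (0,5): δ = 131.00°  ·
  (1,2): δ = 146.05°  ·
  (1,3): δ = 98.87°  ·
  (1,4): δ = 2.26°  ✓
  (1,5): δ = 80.53°  ·
  (2,3): δ = 132.83°  ·
  (2,4): δ = 36.21°  ·
  (2,5): δ = 46.58°  ·
  (3,4): δ = 83.38°  ·
  (3,5): δ = 0.60°  ✓
  (4,5): δ = 97.21°  ·
antipodal pairs: 2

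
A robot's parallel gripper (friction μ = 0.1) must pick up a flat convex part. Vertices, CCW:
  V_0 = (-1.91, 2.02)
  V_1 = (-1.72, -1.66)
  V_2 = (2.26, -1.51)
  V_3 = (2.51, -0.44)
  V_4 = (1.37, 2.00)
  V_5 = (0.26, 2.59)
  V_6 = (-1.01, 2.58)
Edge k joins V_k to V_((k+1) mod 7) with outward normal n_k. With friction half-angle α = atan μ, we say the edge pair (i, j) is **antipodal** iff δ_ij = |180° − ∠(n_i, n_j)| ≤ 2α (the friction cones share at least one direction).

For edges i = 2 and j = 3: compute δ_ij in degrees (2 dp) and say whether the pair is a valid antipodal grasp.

δ = 141.81°, invalid

α = atan 0.1 = 5.71°;  2α = 11.42°
edge 2: e_2 = (+0.25, +1.07);  n_2 = (+0.9738, -0.2275)
edge 3: e_3 = (-1.14, +2.44);  n_3 = (+0.9060, +0.4233)
∠(n_2, n_3) = 38.19°
δ = |180° − 38.19°| = 141.81°
141.81° > 2α = 11.42°  →  invalid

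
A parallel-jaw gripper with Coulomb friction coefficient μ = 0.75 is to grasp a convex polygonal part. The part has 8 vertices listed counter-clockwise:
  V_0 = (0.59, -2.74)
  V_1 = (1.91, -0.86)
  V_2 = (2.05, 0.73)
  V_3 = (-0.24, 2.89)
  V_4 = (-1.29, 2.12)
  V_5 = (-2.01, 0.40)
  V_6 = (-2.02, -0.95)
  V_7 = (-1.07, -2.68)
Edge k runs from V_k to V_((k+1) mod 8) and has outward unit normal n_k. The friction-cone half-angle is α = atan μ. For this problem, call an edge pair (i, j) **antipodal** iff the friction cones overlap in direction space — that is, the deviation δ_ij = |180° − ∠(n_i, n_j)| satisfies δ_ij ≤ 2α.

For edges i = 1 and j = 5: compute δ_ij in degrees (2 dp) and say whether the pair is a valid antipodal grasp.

α = atan 0.75 = 36.87°;  2α = 73.74°
edge 1: e_1 = (+0.14, +1.59);  n_1 = (+0.9961, -0.0877)
edge 5: e_5 = (-0.01, -1.35);  n_5 = (-1.0000, +0.0074)
∠(n_1, n_5) = 175.39°
δ = |180° − 175.39°| = 4.61°
4.61° ≤ 2α = 73.74°  →  valid

δ = 4.61°, valid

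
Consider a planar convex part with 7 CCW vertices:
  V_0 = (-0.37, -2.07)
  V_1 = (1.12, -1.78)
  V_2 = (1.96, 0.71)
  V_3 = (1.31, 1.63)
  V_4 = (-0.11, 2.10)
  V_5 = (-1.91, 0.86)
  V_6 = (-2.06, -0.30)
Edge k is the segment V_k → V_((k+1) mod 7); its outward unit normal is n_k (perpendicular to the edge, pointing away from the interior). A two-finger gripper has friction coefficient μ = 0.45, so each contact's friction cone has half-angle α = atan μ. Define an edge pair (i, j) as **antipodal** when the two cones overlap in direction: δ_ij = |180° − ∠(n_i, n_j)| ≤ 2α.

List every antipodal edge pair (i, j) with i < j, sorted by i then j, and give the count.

α = atan 0.45 = 24.23°;  2α = 48.46°
n_0 = (+0.1910, -0.9816)
n_1 = (+0.9475, -0.3197)
n_2 = (+0.8167, +0.5770)
n_3 = (+0.3142, +0.9493)
n_4 = (-0.5673, +0.8235)
n_5 = (-0.9917, +0.1282)
n_6 = (-0.7233, -0.6906)
  (0,1): δ = 119.66°  ·
  (0,2): δ = 65.77°  ·
  (0,3): δ = 29.33°  ✓
  (0,4): δ = 23.55°  ✓
  (0,5): δ = 71.62°  ·
  (0,6): δ = 122.66°  ·
  (1,2): δ = 126.12°  ·
  (1,3): δ = 89.67°  ·
  (1,4): δ = 36.80°  ✓
  (1,5): δ = 11.27°  ✓
  (1,6): δ = 62.32°  ·
  (2,3): δ = 143.56°  ·
  (2,4): δ = 90.68°  ·
  (2,5): δ = 42.61°  ✓
  (2,6): δ = 8.43°  ✓
  (3,4): δ = 127.12°  ·
  (3,5): δ = 79.05°  ·
  (3,6): δ = 28.01°  ✓
  (4,5): δ = 131.93°  ·
  (4,6): δ = 80.89°  ·
  (5,6): δ = 128.96°  ·
antipodal pairs: 7

count = 7; pairs: (0,3), (0,4), (1,4), (1,5), (2,5), (2,6), (3,6)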